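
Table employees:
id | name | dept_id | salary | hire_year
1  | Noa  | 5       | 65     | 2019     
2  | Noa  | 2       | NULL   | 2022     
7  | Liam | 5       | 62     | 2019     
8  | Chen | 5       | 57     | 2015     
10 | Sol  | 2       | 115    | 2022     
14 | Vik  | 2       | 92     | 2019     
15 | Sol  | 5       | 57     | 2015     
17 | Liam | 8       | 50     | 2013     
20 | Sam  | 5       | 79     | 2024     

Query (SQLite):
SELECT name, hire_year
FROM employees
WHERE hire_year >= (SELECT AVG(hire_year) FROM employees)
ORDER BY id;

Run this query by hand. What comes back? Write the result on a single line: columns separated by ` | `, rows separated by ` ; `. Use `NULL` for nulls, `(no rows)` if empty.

Noa | 2019 ; Noa | 2022 ; Liam | 2019 ; Sol | 2022 ; Vik | 2019 ; Sam | 2024

Scalar subquery: AVG(hire_year) over all employees rows = 2018.666667 (≈; comparison uses full precision).
Keep rows where hire_year >= that value.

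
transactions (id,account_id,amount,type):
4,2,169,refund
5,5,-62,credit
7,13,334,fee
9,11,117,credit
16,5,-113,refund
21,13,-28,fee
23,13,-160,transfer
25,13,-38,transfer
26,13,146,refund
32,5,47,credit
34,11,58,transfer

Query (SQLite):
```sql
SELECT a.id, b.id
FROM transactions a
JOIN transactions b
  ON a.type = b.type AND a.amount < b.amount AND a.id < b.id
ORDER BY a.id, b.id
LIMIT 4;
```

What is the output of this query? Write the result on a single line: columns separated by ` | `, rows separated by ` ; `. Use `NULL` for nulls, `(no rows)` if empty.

Pairs (a,b) with same type, a.amount < b.amount, a.id < b.id.
type groups: credit:{5,9,32} fee:{7,21} refund:{4,16,26} transfer:{23,25,34}
Ordered by (a.id, b.id); first 4.

5 | 9 ; 5 | 32 ; 16 | 26 ; 23 | 25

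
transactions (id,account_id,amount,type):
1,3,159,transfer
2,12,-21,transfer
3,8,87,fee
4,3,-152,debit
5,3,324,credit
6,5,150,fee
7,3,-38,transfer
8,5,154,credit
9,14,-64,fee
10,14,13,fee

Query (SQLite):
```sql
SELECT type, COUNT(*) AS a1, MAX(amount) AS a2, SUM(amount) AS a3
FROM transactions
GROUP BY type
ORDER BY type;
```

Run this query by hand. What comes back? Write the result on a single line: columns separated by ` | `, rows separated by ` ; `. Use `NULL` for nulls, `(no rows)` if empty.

credit | 2 | 324 | 478 ; debit | 1 | -152 | -152 ; fee | 4 | 150 | 186 ; transfer | 3 | 159 | 100

Group transactions by type.
Per group compute: COUNT(*), MAX(amount), SUM(amount).
  credit: ids {5, 8} → COUNT(*)=2, MAX(amount)=324, SUM(amount)=478
  debit: ids {4} → COUNT(*)=1, MAX(amount)=-152, SUM(amount)=-152
  fee: ids {3, 6, 9, 10} → COUNT(*)=4, MAX(amount)=150, SUM(amount)=186
  transfer: ids {1, 2, 7} → COUNT(*)=3, MAX(amount)=159, SUM(amount)=100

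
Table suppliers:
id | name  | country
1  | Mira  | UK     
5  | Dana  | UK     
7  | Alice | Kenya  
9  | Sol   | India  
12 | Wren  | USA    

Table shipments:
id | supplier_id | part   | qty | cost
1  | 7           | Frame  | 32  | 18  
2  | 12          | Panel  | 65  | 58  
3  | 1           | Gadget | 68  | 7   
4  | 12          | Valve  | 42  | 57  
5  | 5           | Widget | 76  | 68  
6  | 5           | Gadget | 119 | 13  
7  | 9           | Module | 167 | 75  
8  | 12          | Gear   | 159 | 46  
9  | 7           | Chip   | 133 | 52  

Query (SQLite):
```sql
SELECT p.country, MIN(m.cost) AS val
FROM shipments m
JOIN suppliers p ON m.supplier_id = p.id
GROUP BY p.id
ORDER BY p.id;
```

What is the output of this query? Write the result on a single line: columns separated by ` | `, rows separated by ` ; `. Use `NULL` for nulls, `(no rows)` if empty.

Join each shipments row to its suppliers via supplier_id.
Group joined rows by suppliers.id; compute MIN(m.cost) per group.
  1: ids {3} → MIN(m.cost)=7
  5: ids {5, 6} → MIN(m.cost)=13
  7: ids {1, 9} → MIN(m.cost)=18
  9: ids {7} → MIN(m.cost)=75
  12: ids {2, 4, 8} → MIN(m.cost)=46

UK | 7 ; UK | 13 ; Kenya | 18 ; India | 75 ; USA | 46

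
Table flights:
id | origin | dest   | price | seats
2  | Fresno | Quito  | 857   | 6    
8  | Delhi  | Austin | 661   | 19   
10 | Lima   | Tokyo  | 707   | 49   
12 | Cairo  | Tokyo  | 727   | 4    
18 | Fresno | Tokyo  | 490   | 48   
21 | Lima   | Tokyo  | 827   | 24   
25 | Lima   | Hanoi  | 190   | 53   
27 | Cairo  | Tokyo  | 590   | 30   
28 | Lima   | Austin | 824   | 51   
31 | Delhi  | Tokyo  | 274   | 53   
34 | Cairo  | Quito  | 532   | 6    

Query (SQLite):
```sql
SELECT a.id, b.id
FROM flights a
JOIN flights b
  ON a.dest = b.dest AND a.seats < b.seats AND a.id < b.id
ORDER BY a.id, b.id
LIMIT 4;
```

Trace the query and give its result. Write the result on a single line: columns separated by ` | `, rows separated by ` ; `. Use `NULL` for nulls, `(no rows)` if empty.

8 | 28 ; 10 | 31 ; 12 | 18 ; 12 | 21

Pairs (a,b) with same dest, a.seats < b.seats, a.id < b.id.
dest groups: Austin:{8,28} Hanoi:{25} Quito:{2,34} Tokyo:{10,12,18,21,27,31}
Ordered by (a.id, b.id); first 4.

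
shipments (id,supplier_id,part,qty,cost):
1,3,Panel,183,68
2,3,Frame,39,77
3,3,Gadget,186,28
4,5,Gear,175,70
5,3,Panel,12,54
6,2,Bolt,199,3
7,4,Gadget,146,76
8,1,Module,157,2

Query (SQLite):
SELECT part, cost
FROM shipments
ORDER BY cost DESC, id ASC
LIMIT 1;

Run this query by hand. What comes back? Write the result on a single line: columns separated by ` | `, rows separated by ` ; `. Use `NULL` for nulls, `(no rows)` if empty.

Frame | 77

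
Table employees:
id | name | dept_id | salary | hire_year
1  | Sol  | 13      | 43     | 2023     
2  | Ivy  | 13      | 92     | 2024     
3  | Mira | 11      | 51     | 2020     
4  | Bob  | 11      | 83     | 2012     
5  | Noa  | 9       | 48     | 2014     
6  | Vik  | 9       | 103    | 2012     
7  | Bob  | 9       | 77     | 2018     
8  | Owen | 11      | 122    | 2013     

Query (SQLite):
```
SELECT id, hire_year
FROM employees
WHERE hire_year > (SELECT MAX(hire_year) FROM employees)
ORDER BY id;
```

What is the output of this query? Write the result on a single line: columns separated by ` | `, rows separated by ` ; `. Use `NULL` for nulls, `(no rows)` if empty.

Scalar subquery: MAX(hire_year) over all employees rows = 2024.
Keep rows where hire_year > that value.

(no rows)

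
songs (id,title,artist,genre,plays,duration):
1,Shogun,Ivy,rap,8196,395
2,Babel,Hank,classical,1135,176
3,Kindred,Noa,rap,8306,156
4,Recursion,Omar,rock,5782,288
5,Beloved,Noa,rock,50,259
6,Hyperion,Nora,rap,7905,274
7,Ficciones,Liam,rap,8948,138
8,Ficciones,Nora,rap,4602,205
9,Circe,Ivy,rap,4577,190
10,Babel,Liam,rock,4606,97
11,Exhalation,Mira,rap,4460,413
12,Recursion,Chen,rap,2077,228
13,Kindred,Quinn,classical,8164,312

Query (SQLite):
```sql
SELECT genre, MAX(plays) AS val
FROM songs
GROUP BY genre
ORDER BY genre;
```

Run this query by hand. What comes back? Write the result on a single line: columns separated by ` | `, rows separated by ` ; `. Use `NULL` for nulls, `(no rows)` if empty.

Partition songs by genre; compute MAX(plays) within each group.
  classical: ids {2, 13} → MAX(plays)=8164
  rap: ids {1, 3, 6, 7, 8, 9, 11, 12} → MAX(plays)=8948
  rock: ids {4, 5, 10} → MAX(plays)=5782

classical | 8164 ; rap | 8948 ; rock | 5782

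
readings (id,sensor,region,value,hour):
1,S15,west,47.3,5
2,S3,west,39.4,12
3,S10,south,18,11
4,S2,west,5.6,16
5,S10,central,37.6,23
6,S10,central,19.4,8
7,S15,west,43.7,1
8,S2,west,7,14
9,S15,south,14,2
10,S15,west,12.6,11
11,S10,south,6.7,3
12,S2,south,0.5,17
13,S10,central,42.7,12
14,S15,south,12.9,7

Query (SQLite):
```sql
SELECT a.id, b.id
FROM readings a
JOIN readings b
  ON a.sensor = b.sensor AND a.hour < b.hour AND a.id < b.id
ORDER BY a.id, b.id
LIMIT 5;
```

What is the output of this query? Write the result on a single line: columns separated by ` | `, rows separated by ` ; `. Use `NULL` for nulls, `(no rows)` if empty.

1 | 10 ; 1 | 14 ; 3 | 5 ; 3 | 13 ; 4 | 12

Pairs (a,b) with same sensor, a.hour < b.hour, a.id < b.id.
sensor groups: S10:{3,5,6,11,13} S15:{1,7,9,10,14} S2:{4,8,12} S3:{2}
Ordered by (a.id, b.id); first 5.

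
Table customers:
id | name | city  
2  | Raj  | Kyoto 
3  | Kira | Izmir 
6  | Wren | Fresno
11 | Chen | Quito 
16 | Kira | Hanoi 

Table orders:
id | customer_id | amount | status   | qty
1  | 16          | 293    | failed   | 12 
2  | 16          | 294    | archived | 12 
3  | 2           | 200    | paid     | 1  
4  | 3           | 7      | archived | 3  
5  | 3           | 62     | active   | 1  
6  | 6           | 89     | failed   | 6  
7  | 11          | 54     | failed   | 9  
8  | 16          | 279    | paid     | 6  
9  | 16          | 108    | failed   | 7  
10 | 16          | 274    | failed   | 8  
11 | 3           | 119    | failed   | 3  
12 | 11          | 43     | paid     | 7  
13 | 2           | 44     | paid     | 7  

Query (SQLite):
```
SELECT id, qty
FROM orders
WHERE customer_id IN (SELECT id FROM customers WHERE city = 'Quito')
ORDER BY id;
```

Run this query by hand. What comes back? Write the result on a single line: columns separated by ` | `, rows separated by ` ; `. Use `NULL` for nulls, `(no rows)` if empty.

7 | 9 ; 12 | 7

Inner query: customers.id where city = 'Quito'.
Outer: keep orders rows whose customer_id is in that set.
Inner query → {11}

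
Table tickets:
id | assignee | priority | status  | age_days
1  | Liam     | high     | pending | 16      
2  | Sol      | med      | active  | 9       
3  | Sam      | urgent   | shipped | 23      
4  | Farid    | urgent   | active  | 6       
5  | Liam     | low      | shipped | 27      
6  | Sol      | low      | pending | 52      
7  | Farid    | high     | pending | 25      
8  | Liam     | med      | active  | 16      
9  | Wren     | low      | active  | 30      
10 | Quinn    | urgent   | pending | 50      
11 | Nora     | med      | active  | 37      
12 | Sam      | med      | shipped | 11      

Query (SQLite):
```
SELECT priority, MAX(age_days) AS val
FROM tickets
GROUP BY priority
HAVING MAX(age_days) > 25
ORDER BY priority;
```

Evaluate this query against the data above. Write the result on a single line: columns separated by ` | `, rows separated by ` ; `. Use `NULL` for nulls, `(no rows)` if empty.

low | 52 ; med | 37 ; urgent | 50

Partition tickets by priority; compute MAX(age_days) within each group.
HAVING: keep groups where MAX(age_days) > 25.
  high: ids {1, 7} → MAX(age_days)=25
  low: ids {5, 6, 9} → MAX(age_days)=52
  med: ids {2, 8, 11, 12} → MAX(age_days)=37
  urgent: ids {3, 4, 10} → MAX(age_days)=50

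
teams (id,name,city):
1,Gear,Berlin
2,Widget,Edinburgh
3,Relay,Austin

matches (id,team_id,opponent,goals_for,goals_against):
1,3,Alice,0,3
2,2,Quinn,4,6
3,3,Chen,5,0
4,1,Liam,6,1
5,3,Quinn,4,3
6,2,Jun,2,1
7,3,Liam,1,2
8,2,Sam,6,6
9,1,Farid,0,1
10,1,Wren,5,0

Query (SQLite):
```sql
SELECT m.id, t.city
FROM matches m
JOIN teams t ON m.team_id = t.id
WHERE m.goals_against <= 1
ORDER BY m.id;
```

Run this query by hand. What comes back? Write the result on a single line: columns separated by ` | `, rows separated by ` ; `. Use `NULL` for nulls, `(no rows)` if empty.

Each matches row matches the teams row where team_id = teams.id.
Then keep rows with m.goals_against <= 1.

3 | Austin ; 4 | Berlin ; 6 | Edinburgh ; 9 | Berlin ; 10 | Berlin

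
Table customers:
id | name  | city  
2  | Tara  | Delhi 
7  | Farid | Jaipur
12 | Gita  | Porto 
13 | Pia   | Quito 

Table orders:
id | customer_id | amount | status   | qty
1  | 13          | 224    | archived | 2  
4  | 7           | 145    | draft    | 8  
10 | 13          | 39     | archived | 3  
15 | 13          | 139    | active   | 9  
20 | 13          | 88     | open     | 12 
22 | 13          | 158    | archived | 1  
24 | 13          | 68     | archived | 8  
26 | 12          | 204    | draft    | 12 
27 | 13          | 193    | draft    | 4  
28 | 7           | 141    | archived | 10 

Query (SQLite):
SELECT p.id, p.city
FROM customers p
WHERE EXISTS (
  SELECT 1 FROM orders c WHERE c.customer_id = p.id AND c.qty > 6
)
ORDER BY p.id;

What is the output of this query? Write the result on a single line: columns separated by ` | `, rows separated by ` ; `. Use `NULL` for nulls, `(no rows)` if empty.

7 | Jaipur ; 12 | Porto ; 13 | Quito

For each customers row, check whether any orders with matching customer_id has qty > 6.
Keep rows where that is true.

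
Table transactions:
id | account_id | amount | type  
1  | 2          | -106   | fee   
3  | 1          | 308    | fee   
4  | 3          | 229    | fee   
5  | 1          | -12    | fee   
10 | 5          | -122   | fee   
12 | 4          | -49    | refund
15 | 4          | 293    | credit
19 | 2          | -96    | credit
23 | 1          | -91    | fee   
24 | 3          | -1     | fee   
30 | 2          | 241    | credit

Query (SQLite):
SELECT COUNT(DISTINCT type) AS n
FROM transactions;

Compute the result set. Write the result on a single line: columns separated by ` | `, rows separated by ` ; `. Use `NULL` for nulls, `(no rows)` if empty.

Count distinct non-NULL type values.

3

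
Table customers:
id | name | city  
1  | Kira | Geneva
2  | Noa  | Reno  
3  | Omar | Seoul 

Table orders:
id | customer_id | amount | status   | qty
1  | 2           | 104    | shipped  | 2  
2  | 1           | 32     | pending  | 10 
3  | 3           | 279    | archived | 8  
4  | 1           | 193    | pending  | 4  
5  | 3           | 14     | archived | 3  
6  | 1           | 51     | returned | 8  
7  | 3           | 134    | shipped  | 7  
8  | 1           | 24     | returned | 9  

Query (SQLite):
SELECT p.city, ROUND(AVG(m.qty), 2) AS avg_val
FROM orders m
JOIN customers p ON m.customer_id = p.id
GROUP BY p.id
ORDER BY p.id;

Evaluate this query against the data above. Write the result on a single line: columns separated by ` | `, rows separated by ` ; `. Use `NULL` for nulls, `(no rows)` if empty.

Geneva | 7.75 ; Reno | 2 ; Seoul | 6

Join each orders row to its customers via customer_id.
Group joined rows by customers.id; compute ROUND(AVG(m.qty), 2) per group.
  1: ids {2, 4, 6, 8} → ROUND(AVG(m.qty), 2)=7.75
  2: ids {1} → ROUND(AVG(m.qty), 2)=2
  3: ids {3, 5, 7} → ROUND(AVG(m.qty), 2)=6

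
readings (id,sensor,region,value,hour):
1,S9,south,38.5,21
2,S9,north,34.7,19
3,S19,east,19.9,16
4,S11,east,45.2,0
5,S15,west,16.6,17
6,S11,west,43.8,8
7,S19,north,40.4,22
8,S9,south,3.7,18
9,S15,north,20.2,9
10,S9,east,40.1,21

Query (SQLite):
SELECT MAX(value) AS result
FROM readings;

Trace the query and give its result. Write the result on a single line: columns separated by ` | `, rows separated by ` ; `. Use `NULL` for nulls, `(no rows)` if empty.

All value values: [38.5, 34.7, 19.9, 45.2, 16.6, 43.8, 40.4, 3.7, 20.2, 40.1].
MAX of non-NULL values = 45.2.

45.2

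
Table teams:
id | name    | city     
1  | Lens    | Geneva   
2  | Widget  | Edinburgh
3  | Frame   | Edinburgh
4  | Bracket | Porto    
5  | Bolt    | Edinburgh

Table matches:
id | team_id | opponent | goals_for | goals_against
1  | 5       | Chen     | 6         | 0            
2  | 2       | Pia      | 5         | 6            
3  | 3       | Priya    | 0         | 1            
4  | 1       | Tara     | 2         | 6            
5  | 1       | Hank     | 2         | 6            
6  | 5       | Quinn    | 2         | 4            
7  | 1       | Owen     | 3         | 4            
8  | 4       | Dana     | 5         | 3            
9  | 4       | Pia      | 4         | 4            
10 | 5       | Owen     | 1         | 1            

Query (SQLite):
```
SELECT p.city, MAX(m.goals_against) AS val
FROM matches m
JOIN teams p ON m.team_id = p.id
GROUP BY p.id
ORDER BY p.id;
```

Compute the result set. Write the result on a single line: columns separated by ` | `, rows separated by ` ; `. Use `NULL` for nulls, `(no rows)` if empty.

Geneva | 6 ; Edinburgh | 6 ; Edinburgh | 1 ; Porto | 4 ; Edinburgh | 4

Join each matches row to its teams via team_id.
Group joined rows by teams.id; compute MAX(m.goals_against) per group.
  1: ids {4, 5, 7} → MAX(m.goals_against)=6
  2: ids {2} → MAX(m.goals_against)=6
  3: ids {3} → MAX(m.goals_against)=1
  4: ids {8, 9} → MAX(m.goals_against)=4
  5: ids {1, 6, 10} → MAX(m.goals_against)=4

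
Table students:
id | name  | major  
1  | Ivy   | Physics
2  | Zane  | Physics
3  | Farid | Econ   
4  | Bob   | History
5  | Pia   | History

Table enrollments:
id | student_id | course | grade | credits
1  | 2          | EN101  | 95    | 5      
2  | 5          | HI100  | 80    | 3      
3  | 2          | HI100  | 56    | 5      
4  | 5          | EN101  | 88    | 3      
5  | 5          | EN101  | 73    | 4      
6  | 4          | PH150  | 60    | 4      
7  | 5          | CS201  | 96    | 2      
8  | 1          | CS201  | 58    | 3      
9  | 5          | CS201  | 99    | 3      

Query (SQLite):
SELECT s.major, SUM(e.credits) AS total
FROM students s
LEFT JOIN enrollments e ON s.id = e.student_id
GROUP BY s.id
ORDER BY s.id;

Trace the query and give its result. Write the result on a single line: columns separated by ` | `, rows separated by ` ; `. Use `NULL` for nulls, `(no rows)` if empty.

Physics | 3 ; Physics | 10 ; Econ | NULL ; History | 4 ; History | 15

LEFT JOIN keeps every students row; unmatched ones get NULL for enrollments columns.
Group by students.id and compute SUM(e.credits). SUM over an all-NULL group is NULL.
  1: ids {8} → SUM(e.credits)=3
  2: ids {1, 3} → SUM(e.credits)=10
  3: ids {—} → SUM(e.credits)=NULL
  4: ids {6} → SUM(e.credits)=4
  5: ids {2, 4, 5, 7, 9} → SUM(e.credits)=15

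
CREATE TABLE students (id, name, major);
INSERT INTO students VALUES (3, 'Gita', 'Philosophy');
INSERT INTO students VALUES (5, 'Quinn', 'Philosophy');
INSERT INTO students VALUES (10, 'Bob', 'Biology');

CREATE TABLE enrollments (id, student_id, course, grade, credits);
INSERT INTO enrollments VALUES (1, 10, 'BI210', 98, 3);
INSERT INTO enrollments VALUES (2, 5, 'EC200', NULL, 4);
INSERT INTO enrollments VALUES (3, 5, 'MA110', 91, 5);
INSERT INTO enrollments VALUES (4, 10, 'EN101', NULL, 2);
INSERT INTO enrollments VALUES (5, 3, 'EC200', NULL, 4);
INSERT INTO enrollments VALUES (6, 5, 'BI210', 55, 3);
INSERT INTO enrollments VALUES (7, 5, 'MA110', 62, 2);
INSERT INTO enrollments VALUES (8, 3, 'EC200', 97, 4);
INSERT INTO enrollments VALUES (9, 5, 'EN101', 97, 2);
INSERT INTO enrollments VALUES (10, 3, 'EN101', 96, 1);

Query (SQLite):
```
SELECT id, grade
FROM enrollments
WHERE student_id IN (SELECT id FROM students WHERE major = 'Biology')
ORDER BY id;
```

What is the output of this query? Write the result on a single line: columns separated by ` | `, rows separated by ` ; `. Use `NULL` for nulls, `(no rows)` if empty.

1 | 98 ; 4 | NULL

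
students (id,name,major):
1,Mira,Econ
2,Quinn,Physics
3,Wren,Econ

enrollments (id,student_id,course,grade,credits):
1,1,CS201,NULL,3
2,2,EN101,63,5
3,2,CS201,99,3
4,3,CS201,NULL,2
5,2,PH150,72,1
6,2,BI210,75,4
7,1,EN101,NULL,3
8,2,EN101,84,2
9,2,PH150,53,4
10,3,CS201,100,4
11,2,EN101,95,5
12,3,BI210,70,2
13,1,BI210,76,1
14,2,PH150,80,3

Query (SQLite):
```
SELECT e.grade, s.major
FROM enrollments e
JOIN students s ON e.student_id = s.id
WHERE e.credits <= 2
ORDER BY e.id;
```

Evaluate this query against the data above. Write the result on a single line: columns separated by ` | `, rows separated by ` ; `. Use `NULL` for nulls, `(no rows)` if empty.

NULL | Econ ; 72 | Physics ; 84 | Physics ; 70 | Econ ; 76 | Econ

Each enrollments row matches the students row where student_id = students.id.
Then keep rows with e.credits <= 2.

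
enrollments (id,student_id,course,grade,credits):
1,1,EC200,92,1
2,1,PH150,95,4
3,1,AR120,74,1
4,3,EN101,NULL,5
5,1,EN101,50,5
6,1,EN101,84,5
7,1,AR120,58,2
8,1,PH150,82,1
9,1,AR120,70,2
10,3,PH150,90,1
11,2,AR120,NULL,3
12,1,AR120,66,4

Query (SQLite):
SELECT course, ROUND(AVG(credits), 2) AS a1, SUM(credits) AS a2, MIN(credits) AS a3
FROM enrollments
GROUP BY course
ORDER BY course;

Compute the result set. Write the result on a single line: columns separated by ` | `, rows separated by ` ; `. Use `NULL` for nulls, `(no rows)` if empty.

AR120 | 2.4 | 12 | 1 ; EC200 | 1 | 1 | 1 ; EN101 | 5 | 15 | 5 ; PH150 | 2 | 6 | 1

Group enrollments by course.
Per group compute: ROUND(AVG(credits), 2), SUM(credits), MIN(credits).
  AR120: ids {3, 7, 9, 11, 12} → ROUND(AVG(credits), 2)=2.4, SUM(credits)=12, MIN(credits)=1
  EC200: ids {1} → ROUND(AVG(credits), 2)=1, SUM(credits)=1, MIN(credits)=1
  EN101: ids {4, 5, 6} → ROUND(AVG(credits), 2)=5, SUM(credits)=15, MIN(credits)=5
  PH150: ids {2, 8, 10} → ROUND(AVG(credits), 2)=2, SUM(credits)=6, MIN(credits)=1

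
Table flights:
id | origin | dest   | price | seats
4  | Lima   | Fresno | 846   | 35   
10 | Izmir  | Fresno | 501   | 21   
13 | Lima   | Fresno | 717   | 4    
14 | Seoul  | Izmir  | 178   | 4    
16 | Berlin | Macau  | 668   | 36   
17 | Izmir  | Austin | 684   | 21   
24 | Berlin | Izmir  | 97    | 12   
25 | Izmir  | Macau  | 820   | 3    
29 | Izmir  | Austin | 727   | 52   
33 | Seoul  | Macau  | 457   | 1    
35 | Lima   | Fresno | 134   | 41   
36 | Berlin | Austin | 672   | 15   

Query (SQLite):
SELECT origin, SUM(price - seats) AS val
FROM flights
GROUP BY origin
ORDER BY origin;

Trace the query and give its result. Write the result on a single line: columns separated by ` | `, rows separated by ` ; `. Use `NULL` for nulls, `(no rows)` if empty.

For each row compute price - seats.
Group by origin; take SUM of the expression per group.
  Berlin: ids {16, 24, 36} → SUM(price - seats)=1374
  Izmir: ids {10, 17, 25, 29} → SUM(price - seats)=2635
  Lima: ids {4, 13, 35} → SUM(price - seats)=1617
  Seoul: ids {14, 33} → SUM(price - seats)=630

Berlin | 1374 ; Izmir | 2635 ; Lima | 1617 ; Seoul | 630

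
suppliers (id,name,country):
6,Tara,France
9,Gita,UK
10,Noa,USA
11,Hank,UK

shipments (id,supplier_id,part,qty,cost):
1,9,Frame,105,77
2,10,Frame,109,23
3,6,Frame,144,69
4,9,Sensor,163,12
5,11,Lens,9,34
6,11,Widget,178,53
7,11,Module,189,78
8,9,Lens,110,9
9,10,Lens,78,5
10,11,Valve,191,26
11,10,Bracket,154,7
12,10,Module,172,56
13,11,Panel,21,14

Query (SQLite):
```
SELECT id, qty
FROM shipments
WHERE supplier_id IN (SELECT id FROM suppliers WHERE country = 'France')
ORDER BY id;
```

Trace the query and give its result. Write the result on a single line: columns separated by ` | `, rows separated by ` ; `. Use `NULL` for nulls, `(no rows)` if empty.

Inner query: suppliers.id where country = 'France'.
Outer: keep shipments rows whose supplier_id is in that set.
Inner query → {6}

3 | 144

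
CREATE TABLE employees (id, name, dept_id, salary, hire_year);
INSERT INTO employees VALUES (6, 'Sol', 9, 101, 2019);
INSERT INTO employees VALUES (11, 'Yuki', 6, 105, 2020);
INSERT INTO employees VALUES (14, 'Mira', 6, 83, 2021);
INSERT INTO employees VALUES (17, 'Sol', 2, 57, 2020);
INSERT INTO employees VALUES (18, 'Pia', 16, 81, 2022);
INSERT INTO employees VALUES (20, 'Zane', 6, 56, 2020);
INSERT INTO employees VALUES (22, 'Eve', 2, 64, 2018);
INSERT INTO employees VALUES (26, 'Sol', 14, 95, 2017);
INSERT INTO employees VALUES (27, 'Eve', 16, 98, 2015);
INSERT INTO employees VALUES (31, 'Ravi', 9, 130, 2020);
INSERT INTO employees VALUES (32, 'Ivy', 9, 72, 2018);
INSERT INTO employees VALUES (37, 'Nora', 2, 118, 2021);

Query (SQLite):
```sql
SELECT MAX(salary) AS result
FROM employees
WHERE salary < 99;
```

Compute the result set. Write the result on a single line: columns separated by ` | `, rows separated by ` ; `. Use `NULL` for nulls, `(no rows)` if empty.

Rows where salary < 99 → salary values: [83, 57, 81, 56, 64, 95, 98, 72].
MAX of non-NULL values = 98.

98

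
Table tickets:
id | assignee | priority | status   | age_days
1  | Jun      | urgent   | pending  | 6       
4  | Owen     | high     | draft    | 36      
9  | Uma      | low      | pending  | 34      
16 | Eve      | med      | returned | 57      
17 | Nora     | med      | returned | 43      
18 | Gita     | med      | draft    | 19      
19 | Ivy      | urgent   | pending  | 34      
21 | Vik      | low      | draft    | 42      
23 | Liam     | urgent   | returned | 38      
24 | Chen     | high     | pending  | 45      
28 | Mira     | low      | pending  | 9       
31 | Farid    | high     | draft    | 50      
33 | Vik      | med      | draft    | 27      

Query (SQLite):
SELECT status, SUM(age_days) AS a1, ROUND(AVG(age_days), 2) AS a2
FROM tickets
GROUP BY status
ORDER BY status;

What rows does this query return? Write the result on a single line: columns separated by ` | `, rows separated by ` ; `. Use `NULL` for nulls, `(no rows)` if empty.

Group tickets by status.
Per group compute: SUM(age_days), ROUND(AVG(age_days), 2).
  draft: ids {4, 18, 21, 31, 33} → SUM(age_days)=174, ROUND(AVG(age_days), 2)=34.8
  pending: ids {1, 9, 19, 24, 28} → SUM(age_days)=128, ROUND(AVG(age_days), 2)=25.6
  returned: ids {16, 17, 23} → SUM(age_days)=138, ROUND(AVG(age_days), 2)=46

draft | 174 | 34.8 ; pending | 128 | 25.6 ; returned | 138 | 46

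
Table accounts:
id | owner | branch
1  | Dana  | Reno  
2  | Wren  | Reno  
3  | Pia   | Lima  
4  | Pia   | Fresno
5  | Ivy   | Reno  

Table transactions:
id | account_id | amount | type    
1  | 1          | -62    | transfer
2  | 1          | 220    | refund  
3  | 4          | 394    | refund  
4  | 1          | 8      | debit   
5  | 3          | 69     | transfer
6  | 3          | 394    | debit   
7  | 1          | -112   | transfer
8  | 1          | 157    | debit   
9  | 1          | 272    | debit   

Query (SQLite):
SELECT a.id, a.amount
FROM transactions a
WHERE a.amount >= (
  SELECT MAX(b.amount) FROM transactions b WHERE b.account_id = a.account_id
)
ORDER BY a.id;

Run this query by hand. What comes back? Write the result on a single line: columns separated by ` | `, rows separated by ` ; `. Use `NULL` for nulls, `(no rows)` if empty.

For each transactions row a, compute MAX(amount) over rows sharing a.account_id.
Keep row a if a.amount >= that per-group MAX.
  account_id=1: MAX(amount) = 272
  account_id=3: MAX(amount) = 394
  account_id=4: MAX(amount) = 394

3 | 394 ; 6 | 394 ; 9 | 272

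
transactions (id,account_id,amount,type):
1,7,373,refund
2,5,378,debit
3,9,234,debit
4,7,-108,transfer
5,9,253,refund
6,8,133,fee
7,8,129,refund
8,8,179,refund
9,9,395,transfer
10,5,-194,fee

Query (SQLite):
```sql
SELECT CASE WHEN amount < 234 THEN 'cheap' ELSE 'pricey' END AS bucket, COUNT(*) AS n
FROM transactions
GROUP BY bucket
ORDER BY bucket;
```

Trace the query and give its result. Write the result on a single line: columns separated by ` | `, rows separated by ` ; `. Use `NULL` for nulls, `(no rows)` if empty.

cheap | 5 ; pricey | 5

Bucket rows by amount < 234 → 'cheap' else 'pricey'; count each bucket.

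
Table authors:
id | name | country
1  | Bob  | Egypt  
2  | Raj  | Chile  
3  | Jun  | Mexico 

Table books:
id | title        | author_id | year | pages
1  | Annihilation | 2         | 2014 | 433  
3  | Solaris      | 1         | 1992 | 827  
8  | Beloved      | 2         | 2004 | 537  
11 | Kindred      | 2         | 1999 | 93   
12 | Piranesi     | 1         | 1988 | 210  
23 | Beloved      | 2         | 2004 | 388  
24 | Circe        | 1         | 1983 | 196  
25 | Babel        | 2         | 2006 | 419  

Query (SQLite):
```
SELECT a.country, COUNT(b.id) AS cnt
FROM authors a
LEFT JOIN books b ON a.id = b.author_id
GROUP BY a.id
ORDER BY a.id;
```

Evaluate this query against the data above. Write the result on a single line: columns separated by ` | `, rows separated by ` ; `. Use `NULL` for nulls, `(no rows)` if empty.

Egypt | 3 ; Chile | 5 ; Mexico | 0

LEFT JOIN keeps every authors row; unmatched ones get NULL for books columns.
Group by authors.id and compute COUNT(b.id). COUNT(col) of an all-NULL group is 0.
  1: ids {3, 12, 24} → COUNT(b.id)=3
  2: ids {1, 8, 11, 23, 25} → COUNT(b.id)=5
  3: ids {—} → COUNT(b.id)=0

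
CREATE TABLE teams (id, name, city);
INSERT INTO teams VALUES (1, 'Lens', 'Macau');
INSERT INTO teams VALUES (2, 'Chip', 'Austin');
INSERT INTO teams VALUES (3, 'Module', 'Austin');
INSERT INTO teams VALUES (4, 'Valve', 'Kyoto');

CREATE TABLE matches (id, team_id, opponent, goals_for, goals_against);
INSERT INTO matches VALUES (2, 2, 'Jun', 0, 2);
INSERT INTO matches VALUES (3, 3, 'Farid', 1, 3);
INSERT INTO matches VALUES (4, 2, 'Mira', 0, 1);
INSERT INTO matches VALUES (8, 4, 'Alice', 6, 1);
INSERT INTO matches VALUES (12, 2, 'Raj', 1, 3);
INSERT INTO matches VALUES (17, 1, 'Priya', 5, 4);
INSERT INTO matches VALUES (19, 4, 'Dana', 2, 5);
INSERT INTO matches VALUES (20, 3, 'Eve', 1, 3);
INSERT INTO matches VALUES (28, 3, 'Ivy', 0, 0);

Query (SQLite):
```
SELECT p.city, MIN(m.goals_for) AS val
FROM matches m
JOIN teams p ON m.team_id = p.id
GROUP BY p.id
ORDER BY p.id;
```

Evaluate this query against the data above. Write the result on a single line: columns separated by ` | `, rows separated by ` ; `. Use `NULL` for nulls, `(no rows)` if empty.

Join each matches row to its teams via team_id.
Group joined rows by teams.id; compute MIN(m.goals_for) per group.
  1: ids {17} → MIN(m.goals_for)=5
  2: ids {2, 4, 12} → MIN(m.goals_for)=0
  3: ids {3, 20, 28} → MIN(m.goals_for)=0
  4: ids {8, 19} → MIN(m.goals_for)=2

Macau | 5 ; Austin | 0 ; Austin | 0 ; Kyoto | 2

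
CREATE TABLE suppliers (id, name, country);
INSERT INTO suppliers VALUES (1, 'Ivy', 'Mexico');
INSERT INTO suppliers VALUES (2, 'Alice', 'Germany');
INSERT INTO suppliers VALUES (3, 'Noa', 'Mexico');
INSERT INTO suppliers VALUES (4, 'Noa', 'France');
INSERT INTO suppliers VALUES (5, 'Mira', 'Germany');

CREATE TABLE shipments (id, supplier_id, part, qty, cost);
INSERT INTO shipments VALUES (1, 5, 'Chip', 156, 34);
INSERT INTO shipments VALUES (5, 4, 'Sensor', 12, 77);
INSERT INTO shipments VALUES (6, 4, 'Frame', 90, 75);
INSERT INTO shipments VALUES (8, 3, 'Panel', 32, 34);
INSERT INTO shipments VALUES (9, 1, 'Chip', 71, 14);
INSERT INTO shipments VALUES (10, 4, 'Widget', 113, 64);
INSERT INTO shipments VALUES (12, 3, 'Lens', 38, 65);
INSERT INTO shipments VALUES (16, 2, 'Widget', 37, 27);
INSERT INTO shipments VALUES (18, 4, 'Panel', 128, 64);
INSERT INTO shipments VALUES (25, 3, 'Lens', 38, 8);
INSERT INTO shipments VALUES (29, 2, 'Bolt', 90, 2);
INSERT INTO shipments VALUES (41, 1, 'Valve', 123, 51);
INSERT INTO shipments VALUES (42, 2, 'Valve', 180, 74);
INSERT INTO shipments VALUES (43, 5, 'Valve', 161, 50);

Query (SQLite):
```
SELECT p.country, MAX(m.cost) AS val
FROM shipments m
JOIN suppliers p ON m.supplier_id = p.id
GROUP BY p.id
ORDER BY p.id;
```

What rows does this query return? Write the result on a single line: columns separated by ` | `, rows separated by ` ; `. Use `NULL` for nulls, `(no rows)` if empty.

Mexico | 51 ; Germany | 74 ; Mexico | 65 ; France | 77 ; Germany | 50

Join each shipments row to its suppliers via supplier_id.
Group joined rows by suppliers.id; compute MAX(m.cost) per group.
  1: ids {9, 41} → MAX(m.cost)=51
  2: ids {16, 29, 42} → MAX(m.cost)=74
  3: ids {8, 12, 25} → MAX(m.cost)=65
  4: ids {5, 6, 10, 18} → MAX(m.cost)=77
  5: ids {1, 43} → MAX(m.cost)=50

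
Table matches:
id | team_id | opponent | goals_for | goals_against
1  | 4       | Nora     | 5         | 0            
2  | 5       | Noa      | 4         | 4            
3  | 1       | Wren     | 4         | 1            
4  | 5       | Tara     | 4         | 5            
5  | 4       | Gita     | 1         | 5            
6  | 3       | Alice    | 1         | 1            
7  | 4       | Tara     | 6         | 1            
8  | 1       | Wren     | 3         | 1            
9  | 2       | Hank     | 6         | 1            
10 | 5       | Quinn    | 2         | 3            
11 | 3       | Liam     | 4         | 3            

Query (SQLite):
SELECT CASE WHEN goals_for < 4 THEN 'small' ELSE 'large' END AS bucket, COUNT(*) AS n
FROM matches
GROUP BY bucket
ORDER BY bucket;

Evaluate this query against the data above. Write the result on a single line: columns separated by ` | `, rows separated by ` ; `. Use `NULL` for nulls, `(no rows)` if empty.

large | 7 ; small | 4

Bucket rows by goals_for < 4 → 'small' else 'large'; count each bucket.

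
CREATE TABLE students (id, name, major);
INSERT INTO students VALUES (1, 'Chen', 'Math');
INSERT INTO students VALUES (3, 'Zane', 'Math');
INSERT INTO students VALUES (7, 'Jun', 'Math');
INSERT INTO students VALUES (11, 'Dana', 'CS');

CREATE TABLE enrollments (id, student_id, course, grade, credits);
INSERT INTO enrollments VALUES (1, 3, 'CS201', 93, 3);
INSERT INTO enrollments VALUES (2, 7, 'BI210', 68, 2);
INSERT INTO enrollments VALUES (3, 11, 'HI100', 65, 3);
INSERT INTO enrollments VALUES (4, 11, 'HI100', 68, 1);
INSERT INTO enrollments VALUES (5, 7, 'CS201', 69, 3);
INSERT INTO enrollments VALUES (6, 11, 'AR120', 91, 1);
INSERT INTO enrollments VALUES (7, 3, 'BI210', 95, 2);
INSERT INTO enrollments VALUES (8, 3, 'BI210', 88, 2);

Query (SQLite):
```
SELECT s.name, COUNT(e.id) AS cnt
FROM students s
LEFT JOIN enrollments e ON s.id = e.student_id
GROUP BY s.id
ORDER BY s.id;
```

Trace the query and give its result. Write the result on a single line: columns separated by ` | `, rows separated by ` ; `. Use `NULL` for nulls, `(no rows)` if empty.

LEFT JOIN keeps every students row; unmatched ones get NULL for enrollments columns.
Group by students.id and compute COUNT(e.id). COUNT(col) of an all-NULL group is 0.
  1: ids {—} → COUNT(e.id)=0
  3: ids {1, 7, 8} → COUNT(e.id)=3
  7: ids {2, 5} → COUNT(e.id)=2
  11: ids {3, 4, 6} → COUNT(e.id)=3

Chen | 0 ; Zane | 3 ; Jun | 2 ; Dana | 3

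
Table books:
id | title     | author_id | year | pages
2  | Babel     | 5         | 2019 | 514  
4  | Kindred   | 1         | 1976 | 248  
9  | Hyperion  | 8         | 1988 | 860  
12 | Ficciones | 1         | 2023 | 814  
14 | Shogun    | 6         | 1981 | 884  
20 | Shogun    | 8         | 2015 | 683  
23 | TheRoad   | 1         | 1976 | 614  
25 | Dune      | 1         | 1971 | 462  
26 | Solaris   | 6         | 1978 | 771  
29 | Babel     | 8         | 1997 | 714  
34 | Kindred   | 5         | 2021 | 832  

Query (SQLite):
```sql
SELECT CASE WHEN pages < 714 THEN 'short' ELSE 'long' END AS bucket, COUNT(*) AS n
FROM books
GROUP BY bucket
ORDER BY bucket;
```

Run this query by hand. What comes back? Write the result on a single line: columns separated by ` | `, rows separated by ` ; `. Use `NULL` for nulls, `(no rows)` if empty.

Bucket rows by pages < 714 → 'short' else 'long'; count each bucket.

long | 6 ; short | 5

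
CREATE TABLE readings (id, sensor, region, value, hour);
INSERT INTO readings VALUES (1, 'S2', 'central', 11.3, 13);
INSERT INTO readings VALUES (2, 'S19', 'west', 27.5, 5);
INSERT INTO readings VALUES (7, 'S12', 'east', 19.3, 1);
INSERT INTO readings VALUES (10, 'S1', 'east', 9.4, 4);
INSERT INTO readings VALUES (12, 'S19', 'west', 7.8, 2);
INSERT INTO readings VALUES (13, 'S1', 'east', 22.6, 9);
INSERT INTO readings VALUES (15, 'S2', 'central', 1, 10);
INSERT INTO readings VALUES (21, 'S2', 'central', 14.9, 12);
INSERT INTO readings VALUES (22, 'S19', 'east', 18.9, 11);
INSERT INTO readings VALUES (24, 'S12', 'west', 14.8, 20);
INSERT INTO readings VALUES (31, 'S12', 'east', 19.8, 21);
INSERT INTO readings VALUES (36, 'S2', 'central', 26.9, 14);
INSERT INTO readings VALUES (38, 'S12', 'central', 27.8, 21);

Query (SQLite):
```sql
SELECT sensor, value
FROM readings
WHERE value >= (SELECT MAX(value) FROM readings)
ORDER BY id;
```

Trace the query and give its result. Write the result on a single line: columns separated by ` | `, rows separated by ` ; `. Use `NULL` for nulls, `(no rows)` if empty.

Scalar subquery: MAX(value) over all readings rows = 27.8.
Keep rows where value >= that value.

S12 | 27.8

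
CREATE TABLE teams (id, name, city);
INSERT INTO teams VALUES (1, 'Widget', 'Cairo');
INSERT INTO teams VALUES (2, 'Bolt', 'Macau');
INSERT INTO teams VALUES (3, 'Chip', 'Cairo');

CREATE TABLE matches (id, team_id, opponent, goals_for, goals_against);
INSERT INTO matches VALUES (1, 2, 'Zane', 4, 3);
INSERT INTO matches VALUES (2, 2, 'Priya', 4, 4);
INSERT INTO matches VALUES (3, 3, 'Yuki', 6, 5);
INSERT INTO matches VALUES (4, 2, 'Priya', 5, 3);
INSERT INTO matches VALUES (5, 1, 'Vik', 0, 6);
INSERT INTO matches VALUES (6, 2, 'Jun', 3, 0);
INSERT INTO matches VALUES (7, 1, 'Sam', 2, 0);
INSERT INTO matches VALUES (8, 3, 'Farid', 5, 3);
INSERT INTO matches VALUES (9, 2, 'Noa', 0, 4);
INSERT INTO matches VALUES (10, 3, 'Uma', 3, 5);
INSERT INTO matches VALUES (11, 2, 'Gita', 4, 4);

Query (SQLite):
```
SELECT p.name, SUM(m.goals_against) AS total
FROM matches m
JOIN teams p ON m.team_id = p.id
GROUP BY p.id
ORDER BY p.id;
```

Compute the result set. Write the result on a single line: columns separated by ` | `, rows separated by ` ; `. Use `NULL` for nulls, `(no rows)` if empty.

Join each matches row to its teams via team_id.
Group joined rows by teams.id; compute SUM(m.goals_against) per group.
  1: ids {5, 7} → SUM(m.goals_against)=6
  2: ids {1, 2, 4, 6, 9, 11} → SUM(m.goals_against)=18
  3: ids {3, 8, 10} → SUM(m.goals_against)=13

Widget | 6 ; Bolt | 18 ; Chip | 13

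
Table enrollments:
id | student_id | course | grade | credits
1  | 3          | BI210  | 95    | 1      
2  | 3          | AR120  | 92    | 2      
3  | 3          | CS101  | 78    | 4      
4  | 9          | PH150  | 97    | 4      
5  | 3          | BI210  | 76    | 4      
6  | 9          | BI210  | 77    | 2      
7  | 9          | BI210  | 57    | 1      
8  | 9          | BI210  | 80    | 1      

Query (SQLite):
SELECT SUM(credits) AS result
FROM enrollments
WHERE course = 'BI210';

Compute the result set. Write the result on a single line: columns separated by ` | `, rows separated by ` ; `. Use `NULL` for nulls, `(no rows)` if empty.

9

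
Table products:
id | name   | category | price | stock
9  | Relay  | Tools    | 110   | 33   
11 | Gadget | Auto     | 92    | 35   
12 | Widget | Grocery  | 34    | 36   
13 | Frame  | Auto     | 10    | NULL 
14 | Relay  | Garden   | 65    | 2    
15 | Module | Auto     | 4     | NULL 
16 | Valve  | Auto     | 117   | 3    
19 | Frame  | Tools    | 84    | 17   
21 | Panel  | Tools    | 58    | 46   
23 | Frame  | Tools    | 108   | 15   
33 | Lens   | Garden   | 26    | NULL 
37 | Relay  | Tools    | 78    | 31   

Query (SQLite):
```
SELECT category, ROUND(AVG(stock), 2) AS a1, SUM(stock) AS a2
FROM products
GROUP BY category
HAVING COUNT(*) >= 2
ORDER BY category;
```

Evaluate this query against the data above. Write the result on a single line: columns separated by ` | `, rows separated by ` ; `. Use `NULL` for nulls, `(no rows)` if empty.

Group products by category.
Per group compute: ROUND(AVG(stock), 2), SUM(stock).
HAVING: drop groups with fewer than 2 rows.
  Auto: ids {11, 13, 15, 16} → ROUND(AVG(stock), 2)=19, SUM(stock)=38
  Garden: ids {14, 33} → ROUND(AVG(stock), 2)=2, SUM(stock)=2
  Grocery: ids {12} → ROUND(AVG(stock), 2)=36, SUM(stock)=36
  Tools: ids {9, 19, 21, 23, 37} → ROUND(AVG(stock), 2)=28.4, SUM(stock)=142

Auto | 19 | 38 ; Garden | 2 | 2 ; Tools | 28.4 | 142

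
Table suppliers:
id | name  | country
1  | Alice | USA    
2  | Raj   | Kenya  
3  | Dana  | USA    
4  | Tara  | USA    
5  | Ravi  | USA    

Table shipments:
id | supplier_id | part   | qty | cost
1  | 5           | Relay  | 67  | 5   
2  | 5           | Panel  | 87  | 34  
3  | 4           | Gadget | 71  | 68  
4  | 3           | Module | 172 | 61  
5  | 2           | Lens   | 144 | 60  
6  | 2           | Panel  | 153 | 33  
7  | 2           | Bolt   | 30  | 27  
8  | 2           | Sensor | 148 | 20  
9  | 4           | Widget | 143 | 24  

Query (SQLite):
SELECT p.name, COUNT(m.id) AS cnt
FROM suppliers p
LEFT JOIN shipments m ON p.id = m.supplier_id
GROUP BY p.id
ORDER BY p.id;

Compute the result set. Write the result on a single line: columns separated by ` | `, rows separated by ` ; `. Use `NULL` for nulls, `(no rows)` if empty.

Alice | 0 ; Raj | 4 ; Dana | 1 ; Tara | 2 ; Ravi | 2

LEFT JOIN keeps every suppliers row; unmatched ones get NULL for shipments columns.
Group by suppliers.id and compute COUNT(m.id). COUNT(col) of an all-NULL group is 0.
  1: ids {—} → COUNT(m.id)=0
  2: ids {5, 6, 7, 8} → COUNT(m.id)=4
  3: ids {4} → COUNT(m.id)=1
  4: ids {3, 9} → COUNT(m.id)=2
  5: ids {1, 2} → COUNT(m.id)=2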